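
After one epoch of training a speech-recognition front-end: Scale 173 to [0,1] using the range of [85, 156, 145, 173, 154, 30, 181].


min=30, max=181
(173-30)/(181-30) = 143/151 = 0.947

0.947


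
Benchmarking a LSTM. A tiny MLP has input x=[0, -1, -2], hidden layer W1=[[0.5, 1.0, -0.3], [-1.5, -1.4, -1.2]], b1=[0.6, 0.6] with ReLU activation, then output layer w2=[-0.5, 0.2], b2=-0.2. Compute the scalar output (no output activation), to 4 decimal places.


z1[0] = (0.5)·(0) + (1.0)·(-1) + (-0.3)·(-2) + 0.6 = 0.2
z1[1] = (-1.5)·(0) + (-1.4)·(-1) + (-1.2)·(-2) + 0.6 = 4.4
h = ReLU(z1) = [0.2, 4.4]
output = (-0.5)·(0.2) + (0.2)·(4.4) - 0.2 = 0.58

0.58


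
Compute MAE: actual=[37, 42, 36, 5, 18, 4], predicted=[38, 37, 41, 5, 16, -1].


Absolute errors: |37-38|=1, |42-37|=5, |36-41|=5, |5-5|=0, |18-16|=2, |4+ 1|=5
Sum = 18
MAE = 18/6 = 3

3


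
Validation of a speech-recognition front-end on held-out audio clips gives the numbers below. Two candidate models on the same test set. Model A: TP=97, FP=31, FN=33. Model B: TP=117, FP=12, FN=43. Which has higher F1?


Model A: P=97/128=0.7578, R=97/130=0.7462, F1=2PR/(P+R)=2TP/(2TP+FP+FN)=194/258=0.7519
Model B: P=117/129=0.907, R=117/160=0.7312, F1=2PR/(P+R)=2TP/(2TP+FP+FN)=234/289=0.8097
0.7519 < 0.8097 → Model B

Model B


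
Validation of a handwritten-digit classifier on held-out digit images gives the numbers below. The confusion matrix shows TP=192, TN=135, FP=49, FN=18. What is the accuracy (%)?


Accuracy = (TP+TN)/(TP+TN+FP+FN)
= (192+135)/(394)
= 327/394 = 82.99%

82.99%


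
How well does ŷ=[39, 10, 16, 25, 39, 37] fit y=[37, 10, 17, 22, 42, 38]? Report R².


ȳ = 27.6667
SS_res = Σ(y-ŷ)² = 24
SS_tot = Σ(y-ȳ)² = 857.33
R² = 1 - SS_res/SS_tot = 1 - 0.028 = 0.972

0.972


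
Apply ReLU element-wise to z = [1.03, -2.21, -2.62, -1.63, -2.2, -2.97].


ReLU(1.03) = max(0, 1.03) = 1.03
ReLU(-2.21) = max(0, -2.21) = 0.0
ReLU(-2.62) = max(0, -2.62) = 0.0
ReLU(-1.63) = max(0, -1.63) = 0.0
ReLU(-2.2) = max(0, -2.2) = 0.0
ReLU(-2.97) = max(0, -2.97) = 0.0
result = [1.03, 0.0, 0.0, 0.0, 0.0, 0.0]

[1.03, 0.0, 0.0, 0.0, 0.0, 0.0]


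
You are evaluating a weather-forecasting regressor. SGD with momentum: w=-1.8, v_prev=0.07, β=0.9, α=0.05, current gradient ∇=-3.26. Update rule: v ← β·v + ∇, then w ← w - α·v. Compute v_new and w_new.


v_new = 0.9·0.07 - 3.26 = 0.063 - 3.26 = -3.197
w_new = -1.8 - 0.05·-3.197 = -1.8 + 0.15985 = -1.64015

v_new=-3.197, w_new=-1.64015


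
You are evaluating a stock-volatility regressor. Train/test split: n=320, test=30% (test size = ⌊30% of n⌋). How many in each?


Test = ⌊320·30/100⌋ = 96
Train = 320 - 96 = 224

Train: 224, Test: 96


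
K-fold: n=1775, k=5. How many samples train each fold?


Fold size = 1775/5 = 355
Training per fold = 1775 - 355 = 1420

1420


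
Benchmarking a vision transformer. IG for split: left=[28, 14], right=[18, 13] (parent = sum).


Parent = [46, 27], H_parent = 0.9506
H_left = 0.9183 (n=42), H_right = 0.9812 (n=31)
H_children = (42/73)·0.9183 + (31/73)·0.9812 = 0.945
IG = 0.9506 - 0.945 = 0.0056

0.0056


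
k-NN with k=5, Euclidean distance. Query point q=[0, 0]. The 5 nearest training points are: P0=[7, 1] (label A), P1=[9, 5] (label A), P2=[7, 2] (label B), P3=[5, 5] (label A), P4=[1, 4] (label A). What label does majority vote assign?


d(q,P0) = 7.0711  (label A)
d(q,P1) = 10.2956  (label A)
d(q,P2) = 7.2801  (label B)
d(q,P3) = 7.0711  (label A)
d(q,P4) = 4.1231  (label A)
Votes: A=4, B=1
Majority → A

A


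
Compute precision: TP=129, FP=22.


Precision = TP/(TP+FP)
= 129/(129+22)
= 129/151 = 85.43%

85.43%


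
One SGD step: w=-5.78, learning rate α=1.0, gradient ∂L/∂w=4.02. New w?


w_new = w - α·∇
= -5.78 - 1.0·4.02
= -5.78 - 4.02
= -9.8

-9.8


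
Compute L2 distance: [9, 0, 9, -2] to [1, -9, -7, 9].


d = √((9-1)² + (0+ 9)² + (9+ 7)² + (-2-9)²)
  = √(64 + 81 + 256 + 121)
  = √522 = 22.8473

22.8473


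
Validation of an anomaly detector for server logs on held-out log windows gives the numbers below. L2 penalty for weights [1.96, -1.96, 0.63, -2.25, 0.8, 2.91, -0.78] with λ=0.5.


‖w‖₂² = (1.96)² + (-1.96)² + (0.63)² + (-2.25)² + (0.8)² + (2.91)² + (-0.78)²
     = 3.8416 + 3.8416 + 0.3969 + 5.0625 + 0.64 + 8.4681 + 0.6084
     = 22.8591
λ·‖w‖₂² = 0.5·22.8591 = 11.42955

11.42955


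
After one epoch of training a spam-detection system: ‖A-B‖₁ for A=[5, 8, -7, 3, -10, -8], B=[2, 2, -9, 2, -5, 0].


d = |5-2| + |8-2| + |-7+ 9| + |3-2| + |-10+ 5| + |-8-0|
  = 3 + 6 + 2 + 1 + 5 + 8
  = 25

25


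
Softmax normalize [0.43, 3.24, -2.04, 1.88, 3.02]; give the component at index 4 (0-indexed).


Exponentials: e^0.43=1.5373, e^3.24=25.5337, e^-2.04=0.13, e^1.88=6.5535, e^3.02=20.4913
Sum = 54.2458
Softmax = [0.0283, 0.4707, 0.0024, 0.1208, 0.3777]
p[4] = 20.4913/54.2458 = 0.3777

0.3777


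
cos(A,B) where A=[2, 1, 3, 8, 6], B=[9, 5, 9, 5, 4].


A·B = 2·9 + 1·5 + 3·9 + 8·5 + 6·4 = 114
‖A‖ = √114 = 10.6771, ‖B‖ = √228 = 15.0997
cos = 114/(√114·√228) = 114/√25992 = 0.7071

0.7071


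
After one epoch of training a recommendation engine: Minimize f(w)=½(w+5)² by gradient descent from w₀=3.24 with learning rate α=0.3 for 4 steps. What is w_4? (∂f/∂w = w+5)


step 1: grad = 3.24+5 = 8.24; w = 3.24 - 0.3·(8.24) = 0.768
step 2: grad = 0.768+5 = 5.768; w = 0.768 - 0.3·(5.768) = -0.9624
step 3: grad = -0.9624+5 = 4.0376; w = -0.9624 - 0.3·(4.0376) = -2.17368
step 4: grad = -2.17368+5 = 2.82632; w = -2.17368 - 0.3·(2.82632) = -3.021576

-3.021576


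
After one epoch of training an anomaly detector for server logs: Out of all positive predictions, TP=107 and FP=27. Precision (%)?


Precision = TP/(TP+FP)
= 107/(107+27)
= 107/134 = 79.85%

79.85%


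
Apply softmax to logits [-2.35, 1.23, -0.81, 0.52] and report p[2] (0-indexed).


Exponentials: e^-2.35=0.0954, e^1.23=3.4212, e^-0.81=0.4449, e^0.52=1.682
Sum = 5.6435
Softmax = [0.0169, 0.6062, 0.0788, 0.298]
p[2] = 0.4449/5.6435 = 0.0788

0.0788


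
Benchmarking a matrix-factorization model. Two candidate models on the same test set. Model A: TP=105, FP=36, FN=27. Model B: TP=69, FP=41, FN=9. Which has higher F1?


Model A: P=105/141=0.7447, R=105/132=0.7955, F1=2PR/(P+R)=2TP/(2TP+FP+FN)=210/273=0.7692
Model B: P=69/110=0.6273, R=69/78=0.8846, F1=2PR/(P+R)=2TP/(2TP+FP+FN)=138/188=0.734
0.7692 > 0.734 → Model A

Model A


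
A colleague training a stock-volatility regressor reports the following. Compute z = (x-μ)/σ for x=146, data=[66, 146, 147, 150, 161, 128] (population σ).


μ = 133, σ = 31.496
z = (146 - 133)/31.496 = 0.4128

0.4128


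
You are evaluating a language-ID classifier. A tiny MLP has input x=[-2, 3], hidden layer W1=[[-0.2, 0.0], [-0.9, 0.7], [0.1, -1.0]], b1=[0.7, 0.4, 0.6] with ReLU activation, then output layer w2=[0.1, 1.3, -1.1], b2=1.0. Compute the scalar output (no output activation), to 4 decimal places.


z1[0] = (-0.2)·(-2) + (0.0)·(3) + 0.7 = 1.1
z1[1] = (-0.9)·(-2) + (0.7)·(3) + 0.4 = 4.3
z1[2] = (0.1)·(-2) + (-1.0)·(3) + 0.6 = -2.6
h = ReLU(z1) = [1.1, 4.3, 0.0]
output = (0.1)·(1.1) + (1.3)·(4.3) + (-1.1)·(0.0) + 1.0 = 6.7

6.7


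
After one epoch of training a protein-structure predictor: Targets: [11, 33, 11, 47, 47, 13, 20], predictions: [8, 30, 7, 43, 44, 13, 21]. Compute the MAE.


Absolute errors: |11-8|=3, |33-30|=3, |11-7|=4, |47-43|=4, |47-44|=3, |13-13|=0, |20-21|=1
Sum = 18
MAE = 18/7 = 18/7

18/7


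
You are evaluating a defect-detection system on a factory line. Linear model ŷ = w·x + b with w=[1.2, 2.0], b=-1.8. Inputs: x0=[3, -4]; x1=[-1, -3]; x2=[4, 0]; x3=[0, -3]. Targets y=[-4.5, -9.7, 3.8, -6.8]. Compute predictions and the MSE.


ŷ0 = (1.2)·(3) + (2.0)·(-4) - 1.8 = -6.2
ŷ1 = (1.2)·(-1) + (2.0)·(-3) - 1.8 = -9.0
ŷ2 = (1.2)·(4) + (2.0)·(0) - 1.8 = 3.0
ŷ3 = (1.2)·(0) + (2.0)·(-3) - 1.8 = -7.8
errors² = [2.89, 0.49, 0.64, 1.0]
MSE = 5.0200/4 = 1.255

1.255


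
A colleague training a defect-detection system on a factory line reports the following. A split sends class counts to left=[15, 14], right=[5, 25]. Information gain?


Parent = [20, 39], H_parent = 0.9238
H_left = 0.9991 (n=29), H_right = 0.65 (n=30)
H_children = (29/59)·0.9991 + (30/59)·0.65 = 0.8216
IG = 0.9238 - 0.8216 = 0.1022

0.1022


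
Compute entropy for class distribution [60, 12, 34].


Probabilities: [60/106, 12/106, 34/106] ≈ [0.566, 0.1132, 0.3208]
H = -((60/106)·log₂(60/106) + (12/106)·log₂(12/106) + (34/106)·log₂(34/106))
  = 1.3467 bits

1.3467 bits


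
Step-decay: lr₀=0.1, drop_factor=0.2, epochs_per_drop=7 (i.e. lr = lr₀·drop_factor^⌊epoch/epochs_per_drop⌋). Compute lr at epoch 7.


n_drops = ⌊7/7⌋ = 1
lr = 0.1·0.2^1 = 0.1·0.2 = 0.02

0.02


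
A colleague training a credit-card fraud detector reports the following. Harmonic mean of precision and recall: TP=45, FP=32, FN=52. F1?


Precision = 45/77 = 0.5844
Recall = 45/97 = 0.4639
F1 = 2·P·R/(P+R) = 2·TP/(2·TP+FP+FN) = 90/(90+32+52) = 90/174 = 0.5172

0.5172


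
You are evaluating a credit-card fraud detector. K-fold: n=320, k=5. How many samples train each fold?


Fold size = 320/5 = 64
Training per fold = 320 - 64 = 256

256


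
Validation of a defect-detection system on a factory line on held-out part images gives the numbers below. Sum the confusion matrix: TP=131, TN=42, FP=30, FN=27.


Total = TP + TN + FP + FN
= 131 + 42 + 30 + 27
= 230
(Predicted positive: 161, predicted negative: 69)

230


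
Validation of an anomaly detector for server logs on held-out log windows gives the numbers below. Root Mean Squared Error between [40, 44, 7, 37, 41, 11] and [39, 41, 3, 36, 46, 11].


MSE = 52/6 = 8.6667
RMSE = √(52/6) = 2.9439

2.9439


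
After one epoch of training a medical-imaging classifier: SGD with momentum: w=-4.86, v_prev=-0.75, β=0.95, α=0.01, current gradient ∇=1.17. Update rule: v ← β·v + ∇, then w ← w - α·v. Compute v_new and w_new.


v_new = 0.95·-0.75 + 1.17 = -0.7125 + 1.17 = 0.4575
w_new = -4.86 - 0.01·0.4575 = -4.86 - 0.004575 = -4.864575

v_new=0.4575, w_new=-4.864575


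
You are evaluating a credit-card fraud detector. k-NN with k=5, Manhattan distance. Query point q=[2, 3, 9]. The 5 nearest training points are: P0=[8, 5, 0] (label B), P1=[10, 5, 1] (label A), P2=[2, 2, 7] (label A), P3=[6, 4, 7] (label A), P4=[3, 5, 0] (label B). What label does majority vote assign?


d(q,P0) = 17  (label B)
d(q,P1) = 18  (label A)
d(q,P2) = 3  (label A)
d(q,P3) = 7  (label A)
d(q,P4) = 12  (label B)
Votes: A=3, B=2
Majority → A

A


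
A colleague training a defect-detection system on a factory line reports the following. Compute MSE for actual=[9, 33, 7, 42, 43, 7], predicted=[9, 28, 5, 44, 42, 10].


Squared errors: (9-9)²=0, (33-28)²=25, (7-5)²=4, (42-44)²=4, (43-42)²=1, (7-10)²=9
Sum = 43
MSE = 43/6 = 43/6

43/6


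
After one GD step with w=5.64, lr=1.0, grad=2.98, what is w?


w_new = w - α·∇
= 5.64 - 1.0·2.98
= 5.64 - 2.98
= 2.66

2.66


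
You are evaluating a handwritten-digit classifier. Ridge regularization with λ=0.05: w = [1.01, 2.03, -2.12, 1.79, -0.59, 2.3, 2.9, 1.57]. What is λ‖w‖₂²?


‖w‖₂² = (1.01)² + (2.03)² + (-2.12)² + (1.79)² + (-0.59)² + (2.3)² + (2.9)² + (1.57)²
     = 1.0201 + 4.1209 + 4.4944 + 3.2041 + 0.3481 + 5.29 + 8.41 + 2.4649
     = 29.3525
λ·‖w‖₂² = 0.05·29.3525 = 1.467625

1.467625


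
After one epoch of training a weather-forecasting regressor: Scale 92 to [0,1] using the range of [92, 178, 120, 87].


min=87, max=178
(92-87)/(178-87) = 5/91 = 0.0549

0.0549


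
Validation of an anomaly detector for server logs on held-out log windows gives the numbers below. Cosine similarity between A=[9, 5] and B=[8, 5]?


A·B = 9·8 + 5·5 = 97
‖A‖ = √106 = 10.2956, ‖B‖ = √89 = 9.434
cos = 97/(√106·√89) = 97/√9434 = 0.9987

0.9987


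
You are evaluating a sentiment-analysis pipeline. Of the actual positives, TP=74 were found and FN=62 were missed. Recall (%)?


Recall = TP/(TP+FN)
= 74/(74+62)
= 74/136 = 54.41%

54.41%


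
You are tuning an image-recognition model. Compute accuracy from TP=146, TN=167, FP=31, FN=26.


Accuracy = (TP+TN)/(TP+TN+FP+FN)
= (146+167)/(370)
= 313/370 = 84.59%

84.59%


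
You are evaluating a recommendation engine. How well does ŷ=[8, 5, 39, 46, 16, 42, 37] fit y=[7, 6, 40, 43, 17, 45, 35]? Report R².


ȳ = 27.5714
SS_res = Σ(y-ŷ)² = 26
SS_tot = Σ(y-ȳ)² = 1751.71
R² = 1 - SS_res/SS_tot = 1 - 0.0148 = 0.9852

0.9852


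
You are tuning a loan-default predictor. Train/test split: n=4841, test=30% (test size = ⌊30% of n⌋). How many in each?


Test = ⌊4841·30/100⌋ = 1452
Train = 4841 - 1452 = 3389

Train: 3389, Test: 1452


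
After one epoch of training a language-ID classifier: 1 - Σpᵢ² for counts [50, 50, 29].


Probabilities: [50/129, 50/129, 29/129] ≈ [0.3876, 0.3876, 0.2248]
Σpᵢ² = (2500 + 2500 + 841)/129² = 5841/16641
Gini = 1 - Σpᵢ² = 1 - 5841/16641 = 0.649

0.649


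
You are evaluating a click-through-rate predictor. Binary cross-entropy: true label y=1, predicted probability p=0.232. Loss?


BCE = -[y·ln(p) + (1-y)·ln(1-p)]
= -1·ln(0.232) - 0
= -ln(0.232) = 1.461

1.461


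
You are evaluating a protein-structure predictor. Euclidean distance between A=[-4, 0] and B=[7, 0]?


d = √((-4-7)² + (0-0)²)
  = √(121 + 0)
  = √121 = 11.0

11.0


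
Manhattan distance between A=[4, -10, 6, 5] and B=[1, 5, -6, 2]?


d = |4-1| + |-10-5| + |6+ 6| + |5-2|
  = 3 + 15 + 12 + 3
  = 33

33


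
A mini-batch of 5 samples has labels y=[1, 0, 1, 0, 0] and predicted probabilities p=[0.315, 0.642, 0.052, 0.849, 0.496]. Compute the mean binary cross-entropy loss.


L[0] = -ln(0.315) = 1.1552
L[1] = -ln(1-0.642) = -ln(0.358) = 1.0272
L[2] = -ln(0.052) = 2.9565
L[3] = -ln(1-0.849) = -ln(0.151) = 1.8905
L[4] = -ln(1-0.496) = -ln(0.504) = 0.6852
mean = (1.1552 + 1.0272 + 2.9565 + 1.8905 + 0.6852)/5 = 1.5429

1.5429


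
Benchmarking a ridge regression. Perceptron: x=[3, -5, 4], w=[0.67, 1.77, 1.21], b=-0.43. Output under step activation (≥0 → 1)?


z = (3)·(0.67) + (-5)·(1.77) + (4)·(1.21) - 0.43
  = -2.43
step(z) = 0 (z<0)

0


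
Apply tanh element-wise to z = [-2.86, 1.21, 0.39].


tanh(-2.86) = -0.9935
tanh(1.21) = 0.8367
tanh(0.39) = 0.3714
result = [-0.9935, 0.8367, 0.3714]

[-0.9935, 0.8367, 0.3714]


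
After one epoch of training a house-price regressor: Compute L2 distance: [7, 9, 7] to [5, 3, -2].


d = √((7-5)² + (9-3)² + (7+ 2)²)
  = √(4 + 36 + 81)
  = √121 = 11.0

11.0


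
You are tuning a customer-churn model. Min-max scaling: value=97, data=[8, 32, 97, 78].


min=8, max=97
(97-8)/(97-8) = 89/89 = 1.0

1.0


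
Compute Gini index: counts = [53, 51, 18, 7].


Probabilities: [53/129, 51/129, 18/129, 7/129] ≈ [0.4109, 0.3953, 0.1395, 0.0543]
Σpᵢ² = (2809 + 2601 + 324 + 49)/129² = 5783/16641
Gini = 1 - Σpᵢ² = 1 - 5783/16641 = 0.6525

0.6525


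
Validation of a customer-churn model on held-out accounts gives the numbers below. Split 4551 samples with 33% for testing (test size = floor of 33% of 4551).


Test = ⌊4551·33/100⌋ = 1501
Train = 4551 - 1501 = 3050

Train: 3050, Test: 1501


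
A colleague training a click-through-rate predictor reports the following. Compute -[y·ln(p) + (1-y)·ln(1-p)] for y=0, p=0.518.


BCE = -[y·ln(p) + (1-y)·ln(1-p)]
= -0 - 1·ln(1-0.518)
= -ln(0.482) = 0.7298

0.7298


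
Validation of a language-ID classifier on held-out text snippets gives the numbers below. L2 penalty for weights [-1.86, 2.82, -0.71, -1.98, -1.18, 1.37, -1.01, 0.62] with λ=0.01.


‖w‖₂² = (-1.86)² + (2.82)² + (-0.71)² + (-1.98)² + (-1.18)² + (1.37)² + (-1.01)² + (0.62)²
     = 3.4596 + 7.9524 + 0.5041 + 3.9204 + 1.3924 + 1.8769 + 1.0201 + 0.3844
     = 20.5103
λ·‖w‖₂² = 0.01·20.5103 = 0.205103

0.205103


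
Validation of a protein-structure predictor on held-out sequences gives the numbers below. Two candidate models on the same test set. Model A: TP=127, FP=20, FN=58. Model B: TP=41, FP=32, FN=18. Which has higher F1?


Model A: P=127/147=0.8639, R=127/185=0.6865, F1=2PR/(P+R)=2TP/(2TP+FP+FN)=254/332=0.7651
Model B: P=41/73=0.5616, R=41/59=0.6949, F1=2PR/(P+R)=2TP/(2TP+FP+FN)=82/132=0.6212
0.7651 > 0.6212 → Model A

Model A


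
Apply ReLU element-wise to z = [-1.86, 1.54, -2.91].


ReLU(-1.86) = max(0, -1.86) = 0.0
ReLU(1.54) = max(0, 1.54) = 1.54
ReLU(-2.91) = max(0, -2.91) = 0.0
result = [0.0, 1.54, 0.0]

[0.0, 1.54, 0.0]


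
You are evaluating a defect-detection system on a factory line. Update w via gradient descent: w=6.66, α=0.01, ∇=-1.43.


w_new = w - α·∇
= 6.66 - 0.01·-1.43
= 6.66 + 0.0143
= 6.6743

6.6743


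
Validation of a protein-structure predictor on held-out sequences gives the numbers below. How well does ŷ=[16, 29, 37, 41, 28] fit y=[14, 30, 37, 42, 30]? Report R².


ȳ = 30.6
SS_res = Σ(y-ŷ)² = 10
SS_tot = Σ(y-ȳ)² = 447.2
R² = 1 - SS_res/SS_tot = 1 - 0.0224 = 0.9776

0.9776


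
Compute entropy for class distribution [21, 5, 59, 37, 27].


Probabilities: [21/149, 5/149, 59/149, 37/149, 27/149] ≈ [0.1409, 0.0336, 0.396, 0.2483, 0.1812]
H = -((21/149)·log₂(21/149) + (5/149)·log₂(5/149) + (59/149)·log₂(59/149) + (37/149)·log₂(37/149) + (27/149)·log₂(27/149))
  = 2.0376 bits

2.0376 bits


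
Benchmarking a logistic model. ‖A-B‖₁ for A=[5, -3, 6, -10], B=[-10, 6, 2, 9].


d = |5+ 10| + |-3-6| + |6-2| + |-10-9|
  = 15 + 9 + 4 + 19
  = 47

47


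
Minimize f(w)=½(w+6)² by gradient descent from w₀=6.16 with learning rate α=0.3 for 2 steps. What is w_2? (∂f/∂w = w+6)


step 1: grad = 6.16+6 = 12.16; w = 6.16 - 0.3·(12.16) = 2.512
step 2: grad = 2.512+6 = 8.512; w = 2.512 - 0.3·(8.512) = -0.0416

-0.0416


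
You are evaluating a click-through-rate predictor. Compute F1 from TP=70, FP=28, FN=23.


Precision = 70/98 = 0.7143
Recall = 70/93 = 0.7527
F1 = 2·P·R/(P+R) = 2·TP/(2·TP+FP+FN) = 140/(140+28+23) = 140/191 = 0.733

0.733


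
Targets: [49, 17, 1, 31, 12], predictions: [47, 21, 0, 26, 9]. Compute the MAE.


Absolute errors: |49-47|=2, |17-21|=4, |1-0|=1, |31-26|=5, |12-9|=3
Sum = 15
MAE = 15/5 = 3

3


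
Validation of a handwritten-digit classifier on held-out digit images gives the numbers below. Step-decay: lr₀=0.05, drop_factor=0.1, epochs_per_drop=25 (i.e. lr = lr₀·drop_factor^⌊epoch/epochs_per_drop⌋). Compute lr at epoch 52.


n_drops = ⌊52/25⌋ = 2
lr = 0.05·0.1^2 = 0.05·0.01 = 0.0005

0.0005


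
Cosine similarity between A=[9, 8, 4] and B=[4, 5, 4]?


A·B = 9·4 + 8·5 + 4·4 = 92
‖A‖ = √161 = 12.6886, ‖B‖ = √57 = 7.5498
cos = 92/(√161·√57) = 92/√9177 = 0.9604

0.9604


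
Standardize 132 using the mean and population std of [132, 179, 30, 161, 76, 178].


μ = 126, σ = 55.5128
z = (132 - 126)/55.5128 = 0.1081

0.1081


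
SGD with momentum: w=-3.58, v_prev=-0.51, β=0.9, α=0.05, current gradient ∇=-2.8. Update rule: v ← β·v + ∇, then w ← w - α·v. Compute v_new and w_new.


v_new = 0.9·-0.51 - 2.8 = -0.459 - 2.8 = -3.259
w_new = -3.58 - 0.05·-3.259 = -3.58 + 0.16295 = -3.41705

v_new=-3.259, w_new=-3.41705


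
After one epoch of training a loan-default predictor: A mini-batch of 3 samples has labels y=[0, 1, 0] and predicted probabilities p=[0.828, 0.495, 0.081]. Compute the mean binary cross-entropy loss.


L[0] = -ln(1-0.828) = -ln(0.172) = 1.7603
L[1] = -ln(0.495) = 0.7032
L[2] = -ln(1-0.081) = -ln(0.919) = 0.0845
mean = (1.7603 + 0.7032 + 0.0845)/3 = 0.8493

0.8493


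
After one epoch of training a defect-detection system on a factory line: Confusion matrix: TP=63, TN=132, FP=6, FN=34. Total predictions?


Total = TP + TN + FP + FN
= 63 + 132 + 6 + 34
= 235
(Predicted positive: 69, predicted negative: 166)

235


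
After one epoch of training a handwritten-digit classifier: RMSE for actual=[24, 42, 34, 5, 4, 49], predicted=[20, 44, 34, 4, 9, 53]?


MSE = 62/6 = 10.3333
RMSE = √(62/6) = 3.2146

3.2146


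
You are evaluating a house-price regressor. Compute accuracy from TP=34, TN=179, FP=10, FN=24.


Accuracy = (TP+TN)/(TP+TN+FP+FN)
= (34+179)/(247)
= 213/247 = 86.23%

86.23%


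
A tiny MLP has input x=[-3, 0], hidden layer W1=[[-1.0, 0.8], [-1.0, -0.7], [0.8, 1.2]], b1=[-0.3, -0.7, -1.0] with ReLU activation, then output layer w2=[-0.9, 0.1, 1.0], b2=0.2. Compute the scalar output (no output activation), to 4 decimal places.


z1[0] = (-1.0)·(-3) + (0.8)·(0) - 0.3 = 2.7
z1[1] = (-1.0)·(-3) + (-0.7)·(0) - 0.7 = 2.3
z1[2] = (0.8)·(-3) + (1.2)·(0) - 1.0 = -3.4
h = ReLU(z1) = [2.7, 2.3, 0.0]
output = (-0.9)·(2.7) + (0.1)·(2.3) + (1.0)·(0.0) + 0.2 = -2.0

-2.0


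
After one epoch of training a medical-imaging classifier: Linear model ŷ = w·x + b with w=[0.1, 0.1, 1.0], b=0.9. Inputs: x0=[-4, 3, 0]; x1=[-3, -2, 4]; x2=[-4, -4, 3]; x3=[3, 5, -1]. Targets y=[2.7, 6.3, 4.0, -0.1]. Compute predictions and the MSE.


ŷ0 = (0.1)·(-4) + (0.1)·(3) + (1.0)·(0) + 0.9 = 0.8
ŷ1 = (0.1)·(-3) + (0.1)·(-2) + (1.0)·(4) + 0.9 = 4.4
ŷ2 = (0.1)·(-4) + (0.1)·(-4) + (1.0)·(3) + 0.9 = 3.1
ŷ3 = (0.1)·(3) + (0.1)·(5) + (1.0)·(-1) + 0.9 = 0.7
errors² = [3.61, 3.61, 0.81, 0.64]
MSE = 8.6700/4 = 2.1675

2.1675


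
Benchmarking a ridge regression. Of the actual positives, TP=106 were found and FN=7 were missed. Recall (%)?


Recall = TP/(TP+FN)
= 106/(106+7)
= 106/113 = 93.81%

93.81%


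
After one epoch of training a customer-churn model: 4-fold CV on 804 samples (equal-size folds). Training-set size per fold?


Fold size = 804/4 = 201
Training per fold = 804 - 201 = 603

603


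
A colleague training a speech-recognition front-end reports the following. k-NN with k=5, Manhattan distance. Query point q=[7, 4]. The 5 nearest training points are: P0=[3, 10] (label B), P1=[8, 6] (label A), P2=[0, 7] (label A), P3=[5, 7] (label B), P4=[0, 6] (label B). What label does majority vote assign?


d(q,P0) = 10  (label B)
d(q,P1) = 3  (label A)
d(q,P2) = 10  (label A)
d(q,P3) = 5  (label B)
d(q,P4) = 9  (label B)
Votes: A=2, B=3
Majority → B

B


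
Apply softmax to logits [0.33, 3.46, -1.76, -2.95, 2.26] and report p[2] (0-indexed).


Exponentials: e^0.33=1.391, e^3.46=31.817, e^-1.76=0.172, e^-2.95=0.0523, e^2.26=9.5831
Sum = 43.0154
Softmax = [0.0323, 0.7397, 0.004, 0.0012, 0.2228]
p[2] = 0.172/43.0154 = 0.004

0.004


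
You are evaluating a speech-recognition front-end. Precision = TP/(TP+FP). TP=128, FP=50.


Precision = TP/(TP+FP)
= 128/(128+50)
= 128/178 = 71.91%

71.91%


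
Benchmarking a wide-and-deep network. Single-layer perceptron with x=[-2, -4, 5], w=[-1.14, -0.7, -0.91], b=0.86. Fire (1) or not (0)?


z = (-2)·(-1.14) + (-4)·(-0.7) + (5)·(-0.91) + 0.86
  = 1.39
step(z) = 1 (z≥0)

1


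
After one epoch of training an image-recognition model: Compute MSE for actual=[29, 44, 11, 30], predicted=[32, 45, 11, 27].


Squared errors: (29-32)²=9, (44-45)²=1, (11-11)²=0, (30-27)²=9
Sum = 19
MSE = 19/4 = 19/4

19/4


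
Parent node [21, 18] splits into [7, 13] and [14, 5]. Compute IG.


Parent = [21, 18], H_parent = 0.9957
H_left = 0.9341 (n=20), H_right = 0.8315 (n=19)
H_children = (20/39)·0.9341 + (19/39)·0.8315 = 0.8841
IG = 0.9957 - 0.8841 = 0.1116

0.1116


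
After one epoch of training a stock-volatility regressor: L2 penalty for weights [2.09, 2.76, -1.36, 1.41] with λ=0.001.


‖w‖₂² = (2.09)² + (2.76)² + (-1.36)² + (1.41)²
     = 4.3681 + 7.6176 + 1.8496 + 1.9881
     = 15.8234
λ·‖w‖₂² = 0.001·15.8234 = 0.015823

0.015823


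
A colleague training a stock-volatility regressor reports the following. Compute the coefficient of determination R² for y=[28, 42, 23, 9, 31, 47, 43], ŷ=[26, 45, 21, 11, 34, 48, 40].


ȳ = 31.8571
SS_res = Σ(y-ŷ)² = 40
SS_tot = Σ(y-ȳ)² = 1072.86
R² = 1 - SS_res/SS_tot = 1 - 0.0373 = 0.9627

0.9627


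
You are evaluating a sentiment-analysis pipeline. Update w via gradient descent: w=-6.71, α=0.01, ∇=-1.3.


w_new = w - α·∇
= -6.71 - 0.01·-1.3
= -6.71 + 0.013
= -6.697

-6.697


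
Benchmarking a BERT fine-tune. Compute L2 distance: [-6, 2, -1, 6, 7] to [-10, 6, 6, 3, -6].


d = √((-6+ 10)² + (2-6)² + (-1-6)² + (6-3)² + (7+ 6)²)
  = √(16 + 16 + 49 + 9 + 169)
  = √259 = 16.0935

16.0935


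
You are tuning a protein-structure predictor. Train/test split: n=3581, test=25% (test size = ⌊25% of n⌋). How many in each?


Test = ⌊3581·25/100⌋ = 895
Train = 3581 - 895 = 2686

Train: 2686, Test: 895


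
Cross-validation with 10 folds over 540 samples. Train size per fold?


Fold size = 540/10 = 54
Training per fold = 540 - 54 = 486

486


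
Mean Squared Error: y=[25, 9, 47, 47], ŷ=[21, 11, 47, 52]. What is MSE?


Squared errors: (25-21)²=16, (9-11)²=4, (47-47)²=0, (47-52)²=25
Sum = 45
MSE = 45/4 = 45/4

45/4


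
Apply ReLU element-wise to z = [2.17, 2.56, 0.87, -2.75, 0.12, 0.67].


ReLU(2.17) = max(0, 2.17) = 2.17
ReLU(2.56) = max(0, 2.56) = 2.56
ReLU(0.87) = max(0, 0.87) = 0.87
ReLU(-2.75) = max(0, -2.75) = 0.0
ReLU(0.12) = max(0, 0.12) = 0.12
ReLU(0.67) = max(0, 0.67) = 0.67
result = [2.17, 2.56, 0.87, 0.0, 0.12, 0.67]

[2.17, 2.56, 0.87, 0.0, 0.12, 0.67]


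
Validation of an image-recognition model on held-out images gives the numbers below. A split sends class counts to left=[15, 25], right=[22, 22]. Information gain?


Parent = [37, 47], H_parent = 0.9898
H_left = 0.9544 (n=40), H_right = 1 (n=44)
H_children = (40/84)·0.9544 + (44/84)·1 = 0.9783
IG = 0.9898 - 0.9783 = 0.0115

0.0115


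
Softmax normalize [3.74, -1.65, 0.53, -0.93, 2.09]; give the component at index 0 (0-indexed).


Exponentials: e^3.74=42.098, e^-1.65=0.192, e^0.53=1.6989, e^-0.93=0.3946, e^2.09=8.0849
Sum = 52.4684
Softmax = [0.8023, 0.0037, 0.0324, 0.0075, 0.1541]
p[0] = 42.098/52.4684 = 0.8023

0.8023


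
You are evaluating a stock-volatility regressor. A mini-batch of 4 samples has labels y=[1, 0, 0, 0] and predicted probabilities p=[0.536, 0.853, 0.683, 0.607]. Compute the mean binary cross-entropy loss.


L[0] = -ln(0.536) = 0.6236
L[1] = -ln(1-0.853) = -ln(0.147) = 1.9173
L[2] = -ln(1-0.683) = -ln(0.317) = 1.1489
L[3] = -ln(1-0.607) = -ln(0.393) = 0.9339
mean = (0.6236 + 1.9173 + 1.1489 + 0.9339)/4 = 1.1559

1.1559


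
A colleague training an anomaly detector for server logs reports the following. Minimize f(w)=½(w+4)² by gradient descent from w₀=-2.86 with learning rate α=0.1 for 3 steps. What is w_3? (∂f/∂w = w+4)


step 1: grad = -2.86+4 = 1.14; w = -2.86 - 0.1·(1.14) = -2.974
step 2: grad = -2.974+4 = 1.026; w = -2.974 - 0.1·(1.026) = -3.0766
step 3: grad = -3.0766+4 = 0.9234; w = -3.0766 - 0.1·(0.9234) = -3.16894

-3.16894


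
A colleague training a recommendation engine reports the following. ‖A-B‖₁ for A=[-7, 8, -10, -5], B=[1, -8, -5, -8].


d = |-7-1| + |8+ 8| + |-10+ 5| + |-5+ 8|
  = 8 + 16 + 5 + 3
  = 32

32


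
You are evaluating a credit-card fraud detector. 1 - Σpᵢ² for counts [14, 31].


Probabilities: [14/45, 31/45] ≈ [0.3111, 0.6889]
Σpᵢ² = (196 + 961)/45² = 1157/2025
Gini = 1 - Σpᵢ² = 1 - 1157/2025 = 0.4286

0.4286


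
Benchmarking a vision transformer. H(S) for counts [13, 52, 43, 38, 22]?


Probabilities: [13/168, 52/168, 43/168, 38/168, 22/168] ≈ [0.0774, 0.3095, 0.256, 0.2262, 0.131]
H = -((13/168)·log₂(13/168) + (52/168)·log₂(52/168) + (43/168)·log₂(43/168) + (38/168)·log₂(38/168) + (22/168)·log₂(22/168))
  = 2.1817 bits

2.1817 bits


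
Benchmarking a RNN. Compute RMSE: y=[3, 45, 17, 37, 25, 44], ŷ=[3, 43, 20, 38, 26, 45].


MSE = 16/6 = 2.6667
RMSE = √(16/6) = 1.633

1.633


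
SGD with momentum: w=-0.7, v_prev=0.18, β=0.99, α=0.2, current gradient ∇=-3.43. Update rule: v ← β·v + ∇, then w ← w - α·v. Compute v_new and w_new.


v_new = 0.99·0.18 - 3.43 = 0.1782 - 3.43 = -3.2518
w_new = -0.7 - 0.2·-3.2518 = -0.7 + 0.65036 = -0.04964

v_new=-3.2518, w_new=-0.04964


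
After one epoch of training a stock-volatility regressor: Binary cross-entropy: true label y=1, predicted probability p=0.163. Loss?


BCE = -[y·ln(p) + (1-y)·ln(1-p)]
= -1·ln(0.163) - 0
= -ln(0.163) = 1.814

1.814


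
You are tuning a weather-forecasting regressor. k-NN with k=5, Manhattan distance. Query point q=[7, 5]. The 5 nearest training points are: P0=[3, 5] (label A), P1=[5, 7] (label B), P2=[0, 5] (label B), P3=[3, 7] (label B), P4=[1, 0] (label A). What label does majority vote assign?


d(q,P0) = 4  (label A)
d(q,P1) = 4  (label B)
d(q,P2) = 7  (label B)
d(q,P3) = 6  (label B)
d(q,P4) = 11  (label A)
Votes: A=2, B=3
Majority → B

B


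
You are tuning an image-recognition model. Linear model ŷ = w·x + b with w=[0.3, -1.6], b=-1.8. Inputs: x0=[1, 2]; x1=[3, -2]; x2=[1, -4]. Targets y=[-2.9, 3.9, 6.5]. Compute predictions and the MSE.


ŷ0 = (0.3)·(1) + (-1.6)·(2) - 1.8 = -4.7
ŷ1 = (0.3)·(3) + (-1.6)·(-2) - 1.8 = 2.3
ŷ2 = (0.3)·(1) + (-1.6)·(-4) - 1.8 = 4.9
errors² = [3.24, 2.56, 2.56]
MSE = 8.3600/3 = 2.7867

2.7867


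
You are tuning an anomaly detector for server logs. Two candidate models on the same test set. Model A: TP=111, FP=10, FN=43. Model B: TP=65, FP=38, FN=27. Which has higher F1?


Model A: P=111/121=0.9174, R=111/154=0.7208, F1=2PR/(P+R)=2TP/(2TP+FP+FN)=222/275=0.8073
Model B: P=65/103=0.6311, R=65/92=0.7065, F1=2PR/(P+R)=2TP/(2TP+FP+FN)=130/195=0.6667
0.8073 > 0.6667 → Model A

Model A


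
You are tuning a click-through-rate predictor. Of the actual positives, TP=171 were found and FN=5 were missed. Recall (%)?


Recall = TP/(TP+FN)
= 171/(171+5)
= 171/176 = 97.16%

97.16%


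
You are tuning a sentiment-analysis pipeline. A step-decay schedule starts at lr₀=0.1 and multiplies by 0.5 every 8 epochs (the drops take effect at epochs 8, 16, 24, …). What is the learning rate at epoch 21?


n_drops = ⌊21/8⌋ = 2
lr = 0.1·0.5^2 = 0.1·0.25 = 0.025

0.025


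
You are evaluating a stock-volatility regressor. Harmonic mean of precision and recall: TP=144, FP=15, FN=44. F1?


Precision = 144/159 = 0.9057
Recall = 144/188 = 0.766
F1 = 2·P·R/(P+R) = 2·TP/(2·TP+FP+FN) = 288/(288+15+44) = 288/347 = 0.83

0.83


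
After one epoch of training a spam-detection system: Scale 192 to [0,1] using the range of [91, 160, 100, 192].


min=91, max=192
(192-91)/(192-91) = 101/101 = 1.0

1.0


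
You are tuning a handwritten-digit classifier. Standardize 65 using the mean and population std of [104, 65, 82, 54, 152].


μ = 91.4, σ = 34.6849
z = (65 - 91.4)/34.6849 = -0.7611

-0.7611


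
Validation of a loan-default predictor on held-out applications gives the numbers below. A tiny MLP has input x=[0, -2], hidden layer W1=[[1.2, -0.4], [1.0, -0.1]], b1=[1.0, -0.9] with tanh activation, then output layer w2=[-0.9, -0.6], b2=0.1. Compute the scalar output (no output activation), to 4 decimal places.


z1[0] = (1.2)·(0) + (-0.4)·(-2) + 1.0 = 1.8
z1[1] = (1.0)·(0) + (-0.1)·(-2) - 0.9 = -0.7
h = tanh(z1) = [0.9468, -0.6044]
output = (-0.9)·(0.9468) + (-0.6)·(-0.6044) + 0.1 = -0.3895

-0.3895


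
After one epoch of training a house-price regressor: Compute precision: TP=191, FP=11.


Precision = TP/(TP+FP)
= 191/(191+11)
= 191/202 = 94.55%

94.55%


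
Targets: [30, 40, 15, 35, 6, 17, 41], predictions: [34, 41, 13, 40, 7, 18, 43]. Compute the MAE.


Absolute errors: |30-34|=4, |40-41|=1, |15-13|=2, |35-40|=5, |6-7|=1, |17-18|=1, |41-43|=2
Sum = 16
MAE = 16/7 = 16/7

16/7


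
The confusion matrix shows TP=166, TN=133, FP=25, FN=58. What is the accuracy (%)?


Accuracy = (TP+TN)/(TP+TN+FP+FN)
= (166+133)/(382)
= 299/382 = 78.27%

78.27%


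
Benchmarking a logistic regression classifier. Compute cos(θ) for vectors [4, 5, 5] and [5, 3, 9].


A·B = 4·5 + 5·3 + 5·9 = 80
‖A‖ = √66 = 8.124, ‖B‖ = √115 = 10.7238
cos = 80/(√66·√115) = 80/√7590 = 0.9183

0.9183


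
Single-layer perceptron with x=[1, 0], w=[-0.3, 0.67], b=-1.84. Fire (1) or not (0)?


z = (1)·(-0.3) + (0)·(0.67) - 1.84
  = -2.14
step(z) = 0 (z<0)

0


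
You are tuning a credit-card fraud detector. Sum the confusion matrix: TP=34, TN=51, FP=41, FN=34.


Total = TP + TN + FP + FN
= 34 + 51 + 41 + 34
= 160
(Predicted positive: 75, predicted negative: 85)

160


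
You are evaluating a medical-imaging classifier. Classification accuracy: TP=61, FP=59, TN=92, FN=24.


Accuracy = (TP+TN)/(TP+TN+FP+FN)
= (61+92)/(236)
= 153/236 = 64.83%

64.83%


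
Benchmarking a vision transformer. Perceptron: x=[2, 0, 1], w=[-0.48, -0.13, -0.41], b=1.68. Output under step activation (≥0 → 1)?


z = (2)·(-0.48) + (0)·(-0.13) + (1)·(-0.41) + 1.68
  = 0.31
step(z) = 1 (z≥0)

1


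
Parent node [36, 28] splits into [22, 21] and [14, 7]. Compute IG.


Parent = [36, 28], H_parent = 0.9887
H_left = 0.9996 (n=43), H_right = 0.9183 (n=21)
H_children = (43/64)·0.9996 + (21/64)·0.9183 = 0.9729
IG = 0.9887 - 0.9729 = 0.0158

0.0158


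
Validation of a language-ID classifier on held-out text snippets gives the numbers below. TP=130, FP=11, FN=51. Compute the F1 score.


Precision = 130/141 = 0.922
Recall = 130/181 = 0.7182
F1 = 2·P·R/(P+R) = 2·TP/(2·TP+FP+FN) = 260/(260+11+51) = 260/322 = 0.8075

0.8075


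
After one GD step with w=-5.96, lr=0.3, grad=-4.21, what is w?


w_new = w - α·∇
= -5.96 - 0.3·-4.21
= -5.96 + 1.263
= -4.697

-4.697


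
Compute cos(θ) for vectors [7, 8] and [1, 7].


A·B = 7·1 + 8·7 = 63
‖A‖ = √113 = 10.6301, ‖B‖ = √50 = 7.0711
cos = 63/(√113·√50) = 63/√5650 = 0.8381

0.8381


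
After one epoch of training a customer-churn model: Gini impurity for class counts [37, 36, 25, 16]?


Probabilities: [37/114, 36/114, 25/114, 16/114] ≈ [0.3246, 0.3158, 0.2193, 0.1404]
Σpᵢ² = (1369 + 1296 + 625 + 256)/114² = 3546/12996
Gini = 1 - Σpᵢ² = 1 - 3546/12996 = 0.7271

0.7271


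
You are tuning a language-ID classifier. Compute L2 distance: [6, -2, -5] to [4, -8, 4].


d = √((6-4)² + (-2+ 8)² + (-5-4)²)
  = √(4 + 36 + 81)
  = √121 = 11.0

11.0


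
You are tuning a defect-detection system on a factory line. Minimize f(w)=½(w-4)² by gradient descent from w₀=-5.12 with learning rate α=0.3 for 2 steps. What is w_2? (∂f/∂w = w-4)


step 1: grad = -5.12-4 = -9.12; w = -5.12 - 0.3·(-9.12) = -2.384
step 2: grad = -2.384-4 = -6.384; w = -2.384 - 0.3·(-6.384) = -0.4688

-0.4688


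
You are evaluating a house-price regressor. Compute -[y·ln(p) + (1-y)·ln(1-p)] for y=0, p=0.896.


BCE = -[y·ln(p) + (1-y)·ln(1-p)]
= -0 - 1·ln(1-0.896)
= -ln(0.104) = 2.2634

2.2634


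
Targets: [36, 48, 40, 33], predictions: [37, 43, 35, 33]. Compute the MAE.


Absolute errors: |36-37|=1, |48-43|=5, |40-35|=5, |33-33|=0
Sum = 11
MAE = 11/4 = 11/4

11/4


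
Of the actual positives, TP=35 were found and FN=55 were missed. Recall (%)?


Recall = TP/(TP+FN)
= 35/(35+55)
= 35/90 = 38.89%

38.89%


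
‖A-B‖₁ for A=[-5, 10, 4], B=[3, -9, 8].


d = |-5-3| + |10+ 9| + |4-8|
  = 8 + 19 + 4
  = 31

31


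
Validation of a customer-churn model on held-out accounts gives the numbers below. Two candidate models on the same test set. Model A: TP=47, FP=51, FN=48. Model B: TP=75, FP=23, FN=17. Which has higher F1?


Model A: P=47/98=0.4796, R=47/95=0.4947, F1=2PR/(P+R)=2TP/(2TP+FP+FN)=94/193=0.487
Model B: P=75/98=0.7653, R=75/92=0.8152, F1=2PR/(P+R)=2TP/(2TP+FP+FN)=150/190=0.7895
0.487 < 0.7895 → Model B

Model B


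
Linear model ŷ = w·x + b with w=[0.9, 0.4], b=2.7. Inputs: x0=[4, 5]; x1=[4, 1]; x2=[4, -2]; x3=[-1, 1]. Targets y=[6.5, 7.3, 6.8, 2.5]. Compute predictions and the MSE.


ŷ0 = (0.9)·(4) + (0.4)·(5) + 2.7 = 8.3
ŷ1 = (0.9)·(4) + (0.4)·(1) + 2.7 = 6.7
ŷ2 = (0.9)·(4) + (0.4)·(-2) + 2.7 = 5.5
ŷ3 = (0.9)·(-1) + (0.4)·(1) + 2.7 = 2.2
errors² = [3.24, 0.36, 1.69, 0.09]
MSE = 5.3800/4 = 1.345

1.345


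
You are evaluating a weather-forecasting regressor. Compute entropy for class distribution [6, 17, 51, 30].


Probabilities: [6/104, 17/104, 51/104, 30/104] ≈ [0.0577, 0.1635, 0.4904, 0.2885]
H = -((6/104)·log₂(6/104) + (17/104)·log₂(17/104) + (51/104)·log₂(51/104) + (30/104)·log₂(30/104))
  = 1.686 bits

1.686 bits


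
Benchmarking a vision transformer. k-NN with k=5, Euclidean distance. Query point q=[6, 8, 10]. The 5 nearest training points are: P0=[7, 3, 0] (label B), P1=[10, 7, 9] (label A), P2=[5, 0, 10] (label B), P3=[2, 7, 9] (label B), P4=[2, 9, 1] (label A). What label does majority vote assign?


d(q,P0) = 11.225  (label B)
d(q,P1) = 4.2426  (label A)
d(q,P2) = 8.0623  (label B)
d(q,P3) = 4.2426  (label B)
d(q,P4) = 9.8995  (label A)
Votes: A=2, B=3
Majority → B

B


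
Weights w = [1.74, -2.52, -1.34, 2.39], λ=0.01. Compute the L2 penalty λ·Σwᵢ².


‖w‖₂² = (1.74)² + (-2.52)² + (-1.34)² + (2.39)²
     = 3.0276 + 6.3504 + 1.7956 + 5.7121
     = 16.8857
λ·‖w‖₂² = 0.01·16.8857 = 0.168857

0.168857


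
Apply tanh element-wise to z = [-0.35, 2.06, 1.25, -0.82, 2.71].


tanh(-0.35) = -0.3364
tanh(2.06) = 0.968
tanh(1.25) = 0.8483
tanh(-0.82) = -0.6751
tanh(2.71) = 0.9912
result = [-0.3364, 0.968, 0.8483, -0.6751, 0.9912]

[-0.3364, 0.968, 0.8483, -0.6751, 0.9912]


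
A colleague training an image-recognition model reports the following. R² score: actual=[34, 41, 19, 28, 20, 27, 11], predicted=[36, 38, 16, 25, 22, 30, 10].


ȳ = 25.7143
SS_res = Σ(y-ŷ)² = 45
SS_tot = Σ(y-ȳ)² = 603.43
R² = 1 - SS_res/SS_tot = 1 - 0.0746 = 0.9254

0.9254


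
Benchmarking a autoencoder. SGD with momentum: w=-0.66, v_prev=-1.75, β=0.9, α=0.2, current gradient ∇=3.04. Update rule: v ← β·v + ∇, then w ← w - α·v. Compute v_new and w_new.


v_new = 0.9·-1.75 + 3.04 = -1.575 + 3.04 = 1.465
w_new = -0.66 - 0.2·1.465 = -0.66 - 0.293 = -0.953

v_new=1.465, w_new=-0.953


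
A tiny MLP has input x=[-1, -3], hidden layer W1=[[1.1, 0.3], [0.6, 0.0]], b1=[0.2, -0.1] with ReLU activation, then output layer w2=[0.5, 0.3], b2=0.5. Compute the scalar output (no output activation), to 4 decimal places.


z1[0] = (1.1)·(-1) + (0.3)·(-3) + 0.2 = -1.8
z1[1] = (0.6)·(-1) + (0.0)·(-3) - 0.1 = -0.7
h = ReLU(z1) = [0.0, 0.0]
output = (0.5)·(0.0) + (0.3)·(0.0) + 0.5 = 0.5

0.5


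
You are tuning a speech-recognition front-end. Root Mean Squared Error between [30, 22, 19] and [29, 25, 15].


MSE = 26/3 = 8.6667
RMSE = √(26/3) = 2.9439

2.9439


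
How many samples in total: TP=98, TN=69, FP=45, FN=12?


Total = TP + TN + FP + FN
= 98 + 69 + 45 + 12
= 224
(Predicted positive: 143, predicted negative: 81)

224


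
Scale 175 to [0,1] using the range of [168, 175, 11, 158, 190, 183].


min=11, max=190
(175-11)/(190-11) = 164/179 = 0.9162

0.9162


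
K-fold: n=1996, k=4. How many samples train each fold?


Fold size = 1996/4 = 499
Training per fold = 1996 - 499 = 1497

1497


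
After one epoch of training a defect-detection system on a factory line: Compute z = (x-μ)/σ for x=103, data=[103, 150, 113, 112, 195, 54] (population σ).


μ = 121.1667, σ = 43.349
z = (103 - 121.1667)/43.349 = -0.4191

-0.4191


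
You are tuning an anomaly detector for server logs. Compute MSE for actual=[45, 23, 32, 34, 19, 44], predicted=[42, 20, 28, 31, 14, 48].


Squared errors: (45-42)²=9, (23-20)²=9, (32-28)²=16, (34-31)²=9, (19-14)²=25, (44-48)²=16
Sum = 84
MSE = 84/6 = 14

14
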